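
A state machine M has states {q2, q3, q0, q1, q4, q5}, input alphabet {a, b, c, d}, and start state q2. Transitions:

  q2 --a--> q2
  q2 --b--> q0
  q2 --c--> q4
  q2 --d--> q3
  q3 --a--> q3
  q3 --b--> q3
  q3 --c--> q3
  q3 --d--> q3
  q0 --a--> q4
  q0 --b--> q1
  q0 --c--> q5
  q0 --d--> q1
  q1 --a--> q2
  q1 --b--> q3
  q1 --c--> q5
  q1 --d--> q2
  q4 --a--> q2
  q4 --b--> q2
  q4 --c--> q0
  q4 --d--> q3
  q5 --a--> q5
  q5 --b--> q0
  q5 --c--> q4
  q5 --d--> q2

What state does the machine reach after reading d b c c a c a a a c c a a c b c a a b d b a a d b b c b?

q3

q2 → q3 → q3 → q3 → q3 → q3 → q3 → q3 → q3 → q3 → q3 → q3 → q3 → q3 → q3 → q3 → q3 → q3 → q3 → q3 → q3 → q3 → q3 → q3 → q3 → q3 → q3 → q3 → q3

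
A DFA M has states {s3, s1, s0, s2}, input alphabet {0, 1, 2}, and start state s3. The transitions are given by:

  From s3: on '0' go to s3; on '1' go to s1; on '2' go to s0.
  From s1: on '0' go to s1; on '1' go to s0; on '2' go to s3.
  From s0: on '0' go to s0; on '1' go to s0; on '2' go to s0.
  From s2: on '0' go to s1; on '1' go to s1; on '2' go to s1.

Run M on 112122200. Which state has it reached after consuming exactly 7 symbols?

s0

Trace: s3 -1-> s1 -1-> s0 -2-> s0 -1-> s0 -2-> s0 -2-> s0 -2-> s0
After 7 symbols: s0.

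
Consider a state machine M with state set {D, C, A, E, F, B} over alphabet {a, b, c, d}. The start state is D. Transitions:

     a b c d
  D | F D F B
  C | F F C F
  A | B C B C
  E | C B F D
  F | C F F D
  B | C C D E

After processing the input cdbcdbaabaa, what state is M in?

F

D → F → D → D → F → D → D → F → C → F → C → F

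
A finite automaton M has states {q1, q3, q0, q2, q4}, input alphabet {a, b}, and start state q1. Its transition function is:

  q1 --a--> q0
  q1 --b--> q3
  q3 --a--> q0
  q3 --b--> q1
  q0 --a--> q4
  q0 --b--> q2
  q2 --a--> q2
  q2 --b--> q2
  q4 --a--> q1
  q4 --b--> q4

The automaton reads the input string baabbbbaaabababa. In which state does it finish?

Trace: q1 -b-> q3 -a-> q0 -a-> q4 -b-> q4 -b-> q4 -b-> q4 -b-> q4 -a-> q1 -a-> q0 -a-> q4 -b-> q4 -a-> q1 -b-> q3 -a-> q0 -b-> q2 -a-> q2

q2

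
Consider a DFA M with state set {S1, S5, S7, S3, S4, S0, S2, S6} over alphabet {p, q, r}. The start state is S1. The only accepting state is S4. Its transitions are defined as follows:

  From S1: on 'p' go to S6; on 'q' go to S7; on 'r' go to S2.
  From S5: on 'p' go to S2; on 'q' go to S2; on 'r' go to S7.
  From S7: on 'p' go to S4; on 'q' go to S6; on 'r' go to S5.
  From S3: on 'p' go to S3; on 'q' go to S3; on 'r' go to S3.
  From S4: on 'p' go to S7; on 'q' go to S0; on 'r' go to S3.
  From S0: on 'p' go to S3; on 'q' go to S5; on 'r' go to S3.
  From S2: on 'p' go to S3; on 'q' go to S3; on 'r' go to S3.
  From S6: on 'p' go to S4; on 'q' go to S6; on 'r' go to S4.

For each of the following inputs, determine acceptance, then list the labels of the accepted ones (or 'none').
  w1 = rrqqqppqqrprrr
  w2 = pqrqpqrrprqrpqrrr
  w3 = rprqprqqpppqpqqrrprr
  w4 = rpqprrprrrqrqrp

none

w1: S1 → S2 → S3 → S3 → S3 → S3 → S3 → S3 → S3 → S3 → S3 → S3 → S3 → S3 → S3  → end S3, rejected
w2: S1 → S6 → S6 → S4 → S0 → S3 → S3 → S3 → S3 → S3 → S3 → S3 → S3 → S3 → S3 → S3 → S3 → S3  → end S3, rejected
w3: S1 → S2 → S3 → S3 → S3 → S3 → S3 → S3 → S3 → S3 → S3 → S3 → S3 → S3 → S3 → S3 → S3 → S3 → S3 → S3 → S3  → end S3, rejected
w4: S1 → S2 → S3 → S3 → S3 → S3 → S3 → S3 → S3 → S3 → S3 → S3 → S3 → S3 → S3 → S3  → end S3, rejected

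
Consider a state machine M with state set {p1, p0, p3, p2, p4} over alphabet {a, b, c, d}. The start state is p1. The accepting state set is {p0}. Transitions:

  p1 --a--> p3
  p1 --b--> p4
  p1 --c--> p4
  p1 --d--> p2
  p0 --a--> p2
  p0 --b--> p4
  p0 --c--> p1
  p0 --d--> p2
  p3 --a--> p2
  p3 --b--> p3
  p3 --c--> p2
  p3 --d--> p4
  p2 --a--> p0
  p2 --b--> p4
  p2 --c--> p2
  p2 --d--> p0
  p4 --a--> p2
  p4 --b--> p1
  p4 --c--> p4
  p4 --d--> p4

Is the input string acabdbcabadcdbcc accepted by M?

No

Trace: p1 -a-> p3 -c-> p2 -a-> p0 -b-> p4 -d-> p4 -b-> p1 -c-> p4 -a-> p2 -b-> p4 -a-> p2 -d-> p0 -c-> p1 -d-> p2 -b-> p4 -c-> p4 -c-> p4
End state p4 is not accepting.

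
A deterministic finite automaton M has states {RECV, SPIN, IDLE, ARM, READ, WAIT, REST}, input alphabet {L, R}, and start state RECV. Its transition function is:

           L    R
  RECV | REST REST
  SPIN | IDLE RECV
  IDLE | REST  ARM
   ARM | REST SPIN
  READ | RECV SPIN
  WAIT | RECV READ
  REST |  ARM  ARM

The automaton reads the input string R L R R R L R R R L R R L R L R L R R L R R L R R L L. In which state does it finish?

start at RECV
read 'R': RECV → REST
read 'L': REST → ARM
read 'R': ARM → SPIN
read 'R': SPIN → RECV
read 'R': RECV → REST
read 'L': REST → ARM
read 'R': ARM → SPIN
read 'R': SPIN → RECV
read 'R': RECV → REST
read 'L': REST → ARM
read 'R': ARM → SPIN
read 'R': SPIN → RECV
read 'L': RECV → REST
read 'R': REST → ARM
read 'L': ARM → REST
read 'R': REST → ARM
read 'L': ARM → REST
read 'R': REST → ARM
read 'R': ARM → SPIN
read 'L': SPIN → IDLE
read 'R': IDLE → ARM
read 'R': ARM → SPIN
read 'L': SPIN → IDLE
read 'R': IDLE → ARM
read 'R': ARM → SPIN
read 'L': SPIN → IDLE
read 'L': IDLE → REST

REST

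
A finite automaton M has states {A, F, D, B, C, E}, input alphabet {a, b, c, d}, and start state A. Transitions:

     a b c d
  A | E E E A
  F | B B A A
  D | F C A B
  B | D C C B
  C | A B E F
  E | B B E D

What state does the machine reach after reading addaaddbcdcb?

E

A → E → D → B → D → F → A → A → E → E → D → A → E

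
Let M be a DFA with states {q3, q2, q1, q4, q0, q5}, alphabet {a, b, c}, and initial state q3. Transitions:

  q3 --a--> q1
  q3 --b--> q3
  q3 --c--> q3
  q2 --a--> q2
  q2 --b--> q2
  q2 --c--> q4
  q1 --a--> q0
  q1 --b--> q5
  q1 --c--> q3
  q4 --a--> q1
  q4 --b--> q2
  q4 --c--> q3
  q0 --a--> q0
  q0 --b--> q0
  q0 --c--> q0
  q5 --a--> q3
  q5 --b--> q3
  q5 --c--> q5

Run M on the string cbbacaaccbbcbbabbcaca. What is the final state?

q0

start at q3
read 'c': q3 → q3
read 'b': q3 → q3
read 'b': q3 → q3
read 'a': q3 → q1
read 'c': q1 → q3
read 'a': q3 → q1
read 'a': q1 → q0
read 'c': q0 → q0
read 'c': q0 → q0
read 'b': q0 → q0
read 'b': q0 → q0
read 'c': q0 → q0
read 'b': q0 → q0
read 'b': q0 → q0
read 'a': q0 → q0
read 'b': q0 → q0
read 'b': q0 → q0
read 'c': q0 → q0
read 'a': q0 → q0
read 'c': q0 → q0
read 'a': q0 → q0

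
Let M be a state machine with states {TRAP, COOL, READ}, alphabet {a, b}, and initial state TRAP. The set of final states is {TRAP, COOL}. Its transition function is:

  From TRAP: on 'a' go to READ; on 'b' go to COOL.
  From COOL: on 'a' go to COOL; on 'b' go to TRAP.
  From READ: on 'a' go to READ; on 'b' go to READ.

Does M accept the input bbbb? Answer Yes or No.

start at TRAP
read 'b': TRAP → COOL
read 'b': COOL → TRAP
read 'b': TRAP → COOL
read 'b': COOL → TRAP
End state TRAP is accepting.

Yes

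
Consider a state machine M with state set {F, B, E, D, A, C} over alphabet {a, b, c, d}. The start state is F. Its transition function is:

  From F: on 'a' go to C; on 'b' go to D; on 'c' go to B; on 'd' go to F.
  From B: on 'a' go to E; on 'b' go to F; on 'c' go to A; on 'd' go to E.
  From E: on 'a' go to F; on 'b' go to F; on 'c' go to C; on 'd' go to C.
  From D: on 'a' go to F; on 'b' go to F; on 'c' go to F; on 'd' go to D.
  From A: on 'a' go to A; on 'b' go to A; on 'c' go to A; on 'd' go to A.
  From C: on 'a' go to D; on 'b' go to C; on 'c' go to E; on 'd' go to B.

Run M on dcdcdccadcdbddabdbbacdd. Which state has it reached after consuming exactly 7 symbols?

A

Trace: F -d-> F -c-> B -d-> E -c-> C -d-> B -c-> A -c-> A
After 7 symbols: A.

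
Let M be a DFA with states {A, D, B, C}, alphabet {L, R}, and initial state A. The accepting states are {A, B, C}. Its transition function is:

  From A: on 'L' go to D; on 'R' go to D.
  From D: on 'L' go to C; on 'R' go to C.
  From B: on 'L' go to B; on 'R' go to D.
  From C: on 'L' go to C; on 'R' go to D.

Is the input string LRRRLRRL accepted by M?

Yes

Trace: A -L-> D -R-> C -R-> D -R-> C -L-> C -R-> D -R-> C -L-> C
End state C is accepting.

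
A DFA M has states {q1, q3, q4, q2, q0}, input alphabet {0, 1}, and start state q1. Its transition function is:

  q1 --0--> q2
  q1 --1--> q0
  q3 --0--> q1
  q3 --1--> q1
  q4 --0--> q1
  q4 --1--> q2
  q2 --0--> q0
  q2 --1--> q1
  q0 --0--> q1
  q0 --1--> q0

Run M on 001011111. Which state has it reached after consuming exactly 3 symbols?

q0

Trace: q1 -0-> q2 -0-> q0 -1-> q0
After 3 symbols: q0.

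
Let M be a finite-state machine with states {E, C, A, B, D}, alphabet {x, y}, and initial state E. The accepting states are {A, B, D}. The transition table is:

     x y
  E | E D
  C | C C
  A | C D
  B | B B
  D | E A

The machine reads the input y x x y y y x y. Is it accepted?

E → D → E → E → D → A → D → E → D
End state D is accepting.

Yes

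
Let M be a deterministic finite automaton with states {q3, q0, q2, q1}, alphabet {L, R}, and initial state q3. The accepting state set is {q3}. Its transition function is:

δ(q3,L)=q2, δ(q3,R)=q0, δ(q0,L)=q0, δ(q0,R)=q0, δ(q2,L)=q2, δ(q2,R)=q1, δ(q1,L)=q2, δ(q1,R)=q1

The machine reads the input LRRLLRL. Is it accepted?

No

Trace: q3 -L-> q2 -R-> q1 -R-> q1 -L-> q2 -L-> q2 -R-> q1 -L-> q2
End state q2 is not accepting.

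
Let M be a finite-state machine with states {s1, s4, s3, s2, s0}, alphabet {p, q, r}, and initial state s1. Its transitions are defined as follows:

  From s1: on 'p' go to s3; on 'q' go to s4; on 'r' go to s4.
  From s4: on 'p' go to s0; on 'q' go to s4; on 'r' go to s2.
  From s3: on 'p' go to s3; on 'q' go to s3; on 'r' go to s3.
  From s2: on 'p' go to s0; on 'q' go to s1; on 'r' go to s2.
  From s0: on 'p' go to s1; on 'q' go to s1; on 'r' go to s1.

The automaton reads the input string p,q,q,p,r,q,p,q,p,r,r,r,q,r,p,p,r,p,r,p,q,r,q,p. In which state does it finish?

start at s1
read 'p': s1 → s3
read 'q': s3 → s3
read 'q': s3 → s3
read 'p': s3 → s3
read 'r': s3 → s3
read 'q': s3 → s3
read 'p': s3 → s3
read 'q': s3 → s3
read 'p': s3 → s3
read 'r': s3 → s3
read 'r': s3 → s3
read 'r': s3 → s3
read 'q': s3 → s3
read 'r': s3 → s3
read 'p': s3 → s3
read 'p': s3 → s3
read 'r': s3 → s3
read 'p': s3 → s3
read 'r': s3 → s3
read 'p': s3 → s3
read 'q': s3 → s3
read 'r': s3 → s3
read 'q': s3 → s3
read 'p': s3 → s3

s3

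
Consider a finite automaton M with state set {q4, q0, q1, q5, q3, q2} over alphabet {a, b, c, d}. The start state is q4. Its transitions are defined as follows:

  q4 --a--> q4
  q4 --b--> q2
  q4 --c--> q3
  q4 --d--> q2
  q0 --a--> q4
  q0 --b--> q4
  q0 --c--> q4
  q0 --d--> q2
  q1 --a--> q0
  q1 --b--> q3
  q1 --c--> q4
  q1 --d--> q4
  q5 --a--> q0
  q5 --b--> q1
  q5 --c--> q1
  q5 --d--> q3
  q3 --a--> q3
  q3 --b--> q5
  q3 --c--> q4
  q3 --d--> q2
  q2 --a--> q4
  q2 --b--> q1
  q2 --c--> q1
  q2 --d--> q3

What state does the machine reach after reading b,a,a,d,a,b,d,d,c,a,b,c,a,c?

Trace: q4 -b-> q2 -a-> q4 -a-> q4 -d-> q2 -a-> q4 -b-> q2 -d-> q3 -d-> q2 -c-> q1 -a-> q0 -b-> q4 -c-> q3 -a-> q3 -c-> q4

q4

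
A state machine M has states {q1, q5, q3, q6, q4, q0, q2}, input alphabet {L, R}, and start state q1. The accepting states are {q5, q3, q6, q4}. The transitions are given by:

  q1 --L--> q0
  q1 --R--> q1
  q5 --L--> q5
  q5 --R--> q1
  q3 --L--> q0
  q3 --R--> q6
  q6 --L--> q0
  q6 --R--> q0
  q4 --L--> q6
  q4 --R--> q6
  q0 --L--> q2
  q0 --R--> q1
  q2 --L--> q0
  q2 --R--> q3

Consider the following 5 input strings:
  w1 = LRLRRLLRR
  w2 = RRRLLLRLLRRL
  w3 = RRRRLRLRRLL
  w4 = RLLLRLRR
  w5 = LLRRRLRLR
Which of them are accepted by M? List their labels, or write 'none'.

w1:
  start at q1
  read 'L': q1 → q0
  read 'R': q0 → q1
  read 'L': q1 → q0
  read 'R': q0 → q1
  read 'R': q1 → q1
  read 'L': q1 → q0
  read 'L': q0 → q2
  read 'R': q2 → q3
  read 'R': q3 → q6
  end q6, accepted
w2:
  start at q1
  read 'R': q1 → q1
  read 'R': q1 → q1
  read 'R': q1 → q1
  read 'L': q1 → q0
  read 'L': q0 → q2
  read 'L': q2 → q0
  read 'R': q0 → q1
  read 'L': q1 → q0
  read 'L': q0 → q2
  read 'R': q2 → q3
  read 'R': q3 → q6
  read 'L': q6 → q0
  end q0, rejected
w3:
  start at q1
  read 'R': q1 → q1
  read 'R': q1 → q1
  read 'R': q1 → q1
  read 'R': q1 → q1
  read 'L': q1 → q0
  read 'R': q0 → q1
  read 'L': q1 → q0
  read 'R': q0 → q1
  read 'R': q1 → q1
  read 'L': q1 → q0
  read 'L': q0 → q2
  end q2, rejected
w4:
  start at q1
  read 'R': q1 → q1
  read 'L': q1 → q0
  read 'L': q0 → q2
  read 'L': q2 → q0
  read 'R': q0 → q1
  read 'L': q1 → q0
  read 'R': q0 → q1
  read 'R': q1 → q1
  end q1, rejected
w5:
  start at q1
  read 'L': q1 → q0
  read 'L': q0 → q2
  read 'R': q2 → q3
  read 'R': q3 → q6
  read 'R': q6 → q0
  read 'L': q0 → q2
  read 'R': q2 → q3
  read 'L': q3 → q0
  read 'R': q0 → q1
  end q1, rejected

w1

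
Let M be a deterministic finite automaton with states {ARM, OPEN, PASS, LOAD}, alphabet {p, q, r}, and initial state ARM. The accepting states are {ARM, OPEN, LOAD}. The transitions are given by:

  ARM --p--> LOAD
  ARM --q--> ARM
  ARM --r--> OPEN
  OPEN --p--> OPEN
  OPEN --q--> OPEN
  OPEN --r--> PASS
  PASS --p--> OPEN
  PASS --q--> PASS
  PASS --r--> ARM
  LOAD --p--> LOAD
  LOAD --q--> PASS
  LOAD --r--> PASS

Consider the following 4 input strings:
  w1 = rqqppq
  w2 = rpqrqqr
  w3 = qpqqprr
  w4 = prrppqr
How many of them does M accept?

w1:
  start at ARM
  read 'r': ARM → OPEN
  read 'q': OPEN → OPEN
  read 'q': OPEN → OPEN
  read 'p': OPEN → OPEN
  read 'p': OPEN → OPEN
  read 'q': OPEN → OPEN
  end OPEN, accepted
w2:
  start at ARM
  read 'r': ARM → OPEN
  read 'p': OPEN → OPEN
  read 'q': OPEN → OPEN
  read 'r': OPEN → PASS
  read 'q': PASS → PASS
  read 'q': PASS → PASS
  read 'r': PASS → ARM
  end ARM, accepted
w3:
  start at ARM
  read 'q': ARM → ARM
  read 'p': ARM → LOAD
  read 'q': LOAD → PASS
  read 'q': PASS → PASS
  read 'p': PASS → OPEN
  read 'r': OPEN → PASS
  read 'r': PASS → ARM
  end ARM, accepted
w4:
  start at ARM
  read 'p': ARM → LOAD
  read 'r': LOAD → PASS
  read 'r': PASS → ARM
  read 'p': ARM → LOAD
  read 'p': LOAD → LOAD
  read 'q': LOAD → PASS
  read 'r': PASS → ARM
  end ARM, accepted

4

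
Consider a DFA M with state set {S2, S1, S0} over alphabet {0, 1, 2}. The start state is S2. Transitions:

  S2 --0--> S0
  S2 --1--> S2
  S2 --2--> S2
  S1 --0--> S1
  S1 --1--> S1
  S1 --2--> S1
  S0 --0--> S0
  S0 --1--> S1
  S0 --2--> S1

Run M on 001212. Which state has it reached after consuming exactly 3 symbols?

Trace: S2 -0-> S0 -0-> S0 -1-> S1
After 3 symbols: S1.

S1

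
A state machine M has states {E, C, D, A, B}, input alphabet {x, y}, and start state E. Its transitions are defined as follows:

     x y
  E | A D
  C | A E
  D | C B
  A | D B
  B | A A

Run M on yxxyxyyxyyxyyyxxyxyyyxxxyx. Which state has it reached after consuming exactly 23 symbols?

D

start at E
read 'y': E → D
read 'x': D → C
read 'x': C → A
read 'y': A → B
read 'x': B → A
read 'y': A → B
read 'y': B → A
read 'x': A → D
read 'y': D → B
read 'y': B → A
read 'x': A → D
read 'y': D → B
read 'y': B → A
read 'y': A → B
read 'x': B → A
read 'x': A → D
read 'y': D → B
read 'x': B → A
read 'y': A → B
read 'y': B → A
read 'y': A → B
read 'x': B → A
read 'x': A → D
After 23 symbols: D.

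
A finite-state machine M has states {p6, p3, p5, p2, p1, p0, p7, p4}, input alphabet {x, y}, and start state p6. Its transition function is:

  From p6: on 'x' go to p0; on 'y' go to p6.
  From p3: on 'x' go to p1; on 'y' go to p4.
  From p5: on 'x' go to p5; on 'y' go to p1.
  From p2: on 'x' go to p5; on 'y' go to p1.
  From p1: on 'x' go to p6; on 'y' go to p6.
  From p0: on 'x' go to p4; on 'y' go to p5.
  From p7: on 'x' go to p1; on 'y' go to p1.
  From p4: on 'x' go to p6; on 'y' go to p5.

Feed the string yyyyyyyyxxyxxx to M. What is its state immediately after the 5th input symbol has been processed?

p6

Trace: p6 -y-> p6 -y-> p6 -y-> p6 -y-> p6 -y-> p6
After 5 symbols: p6.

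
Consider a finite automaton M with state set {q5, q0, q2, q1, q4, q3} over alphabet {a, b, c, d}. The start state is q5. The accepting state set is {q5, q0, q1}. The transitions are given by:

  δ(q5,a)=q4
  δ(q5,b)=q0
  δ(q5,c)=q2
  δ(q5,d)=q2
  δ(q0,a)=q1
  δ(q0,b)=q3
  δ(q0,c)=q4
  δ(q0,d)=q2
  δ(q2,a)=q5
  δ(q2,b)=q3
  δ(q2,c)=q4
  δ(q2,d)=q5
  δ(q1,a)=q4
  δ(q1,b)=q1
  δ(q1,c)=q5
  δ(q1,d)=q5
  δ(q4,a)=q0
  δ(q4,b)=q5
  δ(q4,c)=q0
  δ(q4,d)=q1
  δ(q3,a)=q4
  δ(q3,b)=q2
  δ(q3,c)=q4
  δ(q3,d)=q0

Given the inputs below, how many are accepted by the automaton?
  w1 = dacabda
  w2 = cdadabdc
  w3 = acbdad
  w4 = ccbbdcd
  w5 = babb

4

w1:
  start at q5
  read 'd': q5 → q2
  read 'a': q2 → q5
  read 'c': q5 → q2
  read 'a': q2 → q5
  read 'b': q5 → q0
  read 'd': q0 → q2
  read 'a': q2 → q5
  end q5, accepted
w2:
  start at q5
  read 'c': q5 → q2
  read 'd': q2 → q5
  read 'a': q5 → q4
  read 'd': q4 → q1
  read 'a': q1 → q4
  read 'b': q4 → q5
  read 'd': q5 → q2
  read 'c': q2 → q4
  end q4, rejected
w3:
  start at q5
  read 'a': q5 → q4
  read 'c': q4 → q0
  read 'b': q0 → q3
  read 'd': q3 → q0
  read 'a': q0 → q1
  read 'd': q1 → q5
  end q5, accepted
w4:
  start at q5
  read 'c': q5 → q2
  read 'c': q2 → q4
  read 'b': q4 → q5
  read 'b': q5 → q0
  read 'd': q0 → q2
  read 'c': q2 → q4
  read 'd': q4 → q1
  end q1, accepted
w5:
  start at q5
  read 'b': q5 → q0
  read 'a': q0 → q1
  read 'b': q1 → q1
  read 'b': q1 → q1
  end q1, accepted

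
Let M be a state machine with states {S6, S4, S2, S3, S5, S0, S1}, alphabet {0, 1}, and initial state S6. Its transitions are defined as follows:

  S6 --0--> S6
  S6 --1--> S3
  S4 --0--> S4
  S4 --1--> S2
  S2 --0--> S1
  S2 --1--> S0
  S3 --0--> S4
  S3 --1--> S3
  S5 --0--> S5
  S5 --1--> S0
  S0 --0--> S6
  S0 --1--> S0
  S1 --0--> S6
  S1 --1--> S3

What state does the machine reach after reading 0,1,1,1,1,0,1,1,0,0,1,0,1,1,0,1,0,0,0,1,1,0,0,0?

S6

S6 → S6 → S3 → S3 → S3 → S3 → S4 → S2 → S0 → S6 → S6 → S3 → S4 → S2 → S0 → S6 → S3 → S4 → S4 → S4 → S2 → S0 → S6 → S6 → S6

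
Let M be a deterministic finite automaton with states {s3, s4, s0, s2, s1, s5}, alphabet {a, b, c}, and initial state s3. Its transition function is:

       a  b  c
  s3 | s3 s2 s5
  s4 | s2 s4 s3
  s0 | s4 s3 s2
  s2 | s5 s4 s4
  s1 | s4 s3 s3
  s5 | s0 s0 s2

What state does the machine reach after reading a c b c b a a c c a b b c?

s3

start at s3
read 'a': s3 → s3
read 'c': s3 → s5
read 'b': s5 → s0
read 'c': s0 → s2
read 'b': s2 → s4
read 'a': s4 → s2
read 'a': s2 → s5
read 'c': s5 → s2
read 'c': s2 → s4
read 'a': s4 → s2
read 'b': s2 → s4
read 'b': s4 → s4
read 'c': s4 → s3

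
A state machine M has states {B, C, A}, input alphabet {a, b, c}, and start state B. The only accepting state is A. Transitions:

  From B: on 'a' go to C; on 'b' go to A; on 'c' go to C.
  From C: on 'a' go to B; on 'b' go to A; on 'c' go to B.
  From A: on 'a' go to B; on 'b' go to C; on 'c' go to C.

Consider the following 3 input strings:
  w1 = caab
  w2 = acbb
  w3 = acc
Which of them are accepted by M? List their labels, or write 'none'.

w1: Trace: B -c-> C -a-> B -a-> C -b-> A  → end A, accepted
w2: Trace: B -a-> C -c-> B -b-> A -b-> C  → end C, rejected
w3: Trace: B -a-> C -c-> B -c-> C  → end C, rejected

w1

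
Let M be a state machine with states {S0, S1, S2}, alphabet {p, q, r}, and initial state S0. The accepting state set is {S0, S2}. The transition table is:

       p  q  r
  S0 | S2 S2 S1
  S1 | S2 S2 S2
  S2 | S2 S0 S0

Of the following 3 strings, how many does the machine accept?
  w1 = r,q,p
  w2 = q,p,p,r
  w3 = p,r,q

3

w1: S0 → S1 → S2 → S2  → end S2, accepted
w2: S0 → S2 → S2 → S2 → S0  → end S0, accepted
w3: S0 → S2 → S0 → S2  → end S2, accepted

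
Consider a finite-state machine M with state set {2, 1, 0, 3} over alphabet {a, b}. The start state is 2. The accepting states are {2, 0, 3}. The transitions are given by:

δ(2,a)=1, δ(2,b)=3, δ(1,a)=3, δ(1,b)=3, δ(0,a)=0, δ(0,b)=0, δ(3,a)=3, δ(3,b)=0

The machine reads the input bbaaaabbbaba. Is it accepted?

2 → 3 → 0 → 0 → 0 → 0 → 0 → 0 → 0 → 0 → 0 → 0 → 0
End state 0 is accepting.

Yes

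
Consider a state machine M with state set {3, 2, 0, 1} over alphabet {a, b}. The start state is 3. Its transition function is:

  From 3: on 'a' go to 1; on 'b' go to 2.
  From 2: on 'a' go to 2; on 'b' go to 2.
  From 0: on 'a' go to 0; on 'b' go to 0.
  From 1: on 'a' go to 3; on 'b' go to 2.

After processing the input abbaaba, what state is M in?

2

3 → 1 → 2 → 2 → 2 → 2 → 2 → 2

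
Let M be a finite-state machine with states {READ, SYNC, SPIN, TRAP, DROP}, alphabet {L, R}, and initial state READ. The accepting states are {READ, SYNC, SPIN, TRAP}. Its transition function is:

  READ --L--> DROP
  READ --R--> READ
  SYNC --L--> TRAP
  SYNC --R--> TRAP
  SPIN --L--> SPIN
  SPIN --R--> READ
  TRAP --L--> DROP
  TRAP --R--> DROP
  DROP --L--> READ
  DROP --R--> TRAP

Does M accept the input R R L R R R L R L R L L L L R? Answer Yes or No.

Yes

start at READ
read 'R': READ → READ
read 'R': READ → READ
read 'L': READ → DROP
read 'R': DROP → TRAP
read 'R': TRAP → DROP
read 'R': DROP → TRAP
read 'L': TRAP → DROP
read 'R': DROP → TRAP
read 'L': TRAP → DROP
read 'R': DROP → TRAP
read 'L': TRAP → DROP
read 'L': DROP → READ
read 'L': READ → DROP
read 'L': DROP → READ
read 'R': READ → READ
End state READ is accepting.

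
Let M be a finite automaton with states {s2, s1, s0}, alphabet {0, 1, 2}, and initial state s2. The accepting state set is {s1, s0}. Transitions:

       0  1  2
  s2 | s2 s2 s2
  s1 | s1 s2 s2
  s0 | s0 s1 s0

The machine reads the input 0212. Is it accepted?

s2 → s2 → s2 → s2 → s2
End state s2 is not accepting.

No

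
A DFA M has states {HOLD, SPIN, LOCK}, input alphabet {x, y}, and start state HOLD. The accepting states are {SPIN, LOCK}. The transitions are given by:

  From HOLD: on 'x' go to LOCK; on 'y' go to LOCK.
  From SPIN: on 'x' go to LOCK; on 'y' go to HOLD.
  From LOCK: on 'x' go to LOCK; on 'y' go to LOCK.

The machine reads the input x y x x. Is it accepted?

Trace: HOLD -x-> LOCK -y-> LOCK -x-> LOCK -x-> LOCK
End state LOCK is accepting.

Yes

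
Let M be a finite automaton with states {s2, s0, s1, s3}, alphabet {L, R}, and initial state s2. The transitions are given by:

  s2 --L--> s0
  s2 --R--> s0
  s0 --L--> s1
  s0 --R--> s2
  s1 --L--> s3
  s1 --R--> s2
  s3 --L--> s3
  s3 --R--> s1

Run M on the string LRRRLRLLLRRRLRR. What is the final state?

Trace: s2 -L-> s0 -R-> s2 -R-> s0 -R-> s2 -L-> s0 -R-> s2 -L-> s0 -L-> s1 -L-> s3 -R-> s1 -R-> s2 -R-> s0 -L-> s1 -R-> s2 -R-> s0

s0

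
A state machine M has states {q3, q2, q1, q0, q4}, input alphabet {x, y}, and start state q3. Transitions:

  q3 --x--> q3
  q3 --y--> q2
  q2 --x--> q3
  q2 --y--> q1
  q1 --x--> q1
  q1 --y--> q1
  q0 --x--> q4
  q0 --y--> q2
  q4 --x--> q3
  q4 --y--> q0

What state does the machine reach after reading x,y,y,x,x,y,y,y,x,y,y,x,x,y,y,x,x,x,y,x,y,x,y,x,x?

q3 → q3 → q2 → q1 → q1 → q1 → q1 → q1 → q1 → q1 → q1 → q1 → q1 → q1 → q1 → q1 → q1 → q1 → q1 → q1 → q1 → q1 → q1 → q1 → q1 → q1

q1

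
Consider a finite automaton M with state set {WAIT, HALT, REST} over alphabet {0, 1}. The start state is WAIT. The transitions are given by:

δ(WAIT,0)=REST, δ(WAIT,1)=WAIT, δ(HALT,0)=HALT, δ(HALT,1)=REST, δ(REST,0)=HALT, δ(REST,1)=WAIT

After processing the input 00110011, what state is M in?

Trace: WAIT -0-> REST -0-> HALT -1-> REST -1-> WAIT -0-> REST -0-> HALT -1-> REST -1-> WAIT

WAIT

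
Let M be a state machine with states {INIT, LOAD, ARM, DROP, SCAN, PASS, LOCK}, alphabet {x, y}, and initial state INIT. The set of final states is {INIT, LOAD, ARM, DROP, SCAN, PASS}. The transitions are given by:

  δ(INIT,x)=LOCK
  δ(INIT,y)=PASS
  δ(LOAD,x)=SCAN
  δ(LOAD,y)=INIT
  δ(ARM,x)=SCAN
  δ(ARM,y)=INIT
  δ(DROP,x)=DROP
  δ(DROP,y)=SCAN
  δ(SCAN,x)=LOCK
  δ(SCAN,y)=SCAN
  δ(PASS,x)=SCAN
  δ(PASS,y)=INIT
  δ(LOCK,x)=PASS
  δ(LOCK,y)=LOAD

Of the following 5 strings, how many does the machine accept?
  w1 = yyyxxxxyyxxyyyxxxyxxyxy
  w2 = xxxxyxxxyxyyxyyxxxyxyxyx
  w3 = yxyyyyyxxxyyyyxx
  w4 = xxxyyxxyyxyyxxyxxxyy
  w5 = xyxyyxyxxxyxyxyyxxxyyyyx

3

w1: INIT → PASS → INIT → PASS → SCAN → LOCK → PASS → SCAN → SCAN → SCAN → LOCK → PASS → INIT → PASS → INIT → LOCK → PASS → SCAN → SCAN → LOCK → PASS → INIT → LOCK → LOAD  → end LOAD, accepted
w2: INIT → LOCK → PASS → SCAN → LOCK → LOAD → SCAN → LOCK → PASS → INIT → LOCK → LOAD → INIT → LOCK → LOAD → INIT → LOCK → PASS → SCAN → SCAN → LOCK → LOAD → SCAN → SCAN → LOCK  → end LOCK, rejected
w3: INIT → PASS → SCAN → SCAN → SCAN → SCAN → SCAN → SCAN → LOCK → PASS → SCAN → SCAN → SCAN → SCAN → SCAN → LOCK → PASS  → end PASS, accepted
w4: INIT → LOCK → PASS → SCAN → SCAN → SCAN → LOCK → PASS → INIT → PASS → SCAN → SCAN → SCAN → LOCK → PASS → INIT → LOCK → PASS → SCAN → SCAN → SCAN  → end SCAN, accepted
w5: INIT → LOCK → LOAD → SCAN → SCAN → SCAN → LOCK → LOAD → SCAN → LOCK → PASS → INIT → LOCK → LOAD → SCAN → SCAN → SCAN → LOCK → PASS → SCAN → SCAN → SCAN → SCAN → SCAN → LOCK  → end LOCK, rejected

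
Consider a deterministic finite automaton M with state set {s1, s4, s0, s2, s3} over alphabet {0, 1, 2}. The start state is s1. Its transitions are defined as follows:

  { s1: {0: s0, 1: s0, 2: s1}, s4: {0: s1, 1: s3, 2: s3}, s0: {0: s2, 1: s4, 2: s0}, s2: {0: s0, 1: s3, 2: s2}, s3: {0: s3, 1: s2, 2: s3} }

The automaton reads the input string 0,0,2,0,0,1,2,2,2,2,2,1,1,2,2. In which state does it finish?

Trace: s1 -0-> s0 -0-> s2 -2-> s2 -0-> s0 -0-> s2 -1-> s3 -2-> s3 -2-> s3 -2-> s3 -2-> s3 -2-> s3 -1-> s2 -1-> s3 -2-> s3 -2-> s3

s3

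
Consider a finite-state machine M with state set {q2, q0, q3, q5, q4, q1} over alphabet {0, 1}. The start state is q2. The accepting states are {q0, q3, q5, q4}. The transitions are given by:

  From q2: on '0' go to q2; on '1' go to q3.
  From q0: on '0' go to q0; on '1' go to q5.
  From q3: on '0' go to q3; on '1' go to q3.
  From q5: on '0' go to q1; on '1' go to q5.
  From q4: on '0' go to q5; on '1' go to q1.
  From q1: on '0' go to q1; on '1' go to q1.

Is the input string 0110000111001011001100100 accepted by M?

Yes

q2 → q2 → q3 → q3 → q3 → q3 → q3 → q3 → q3 → q3 → q3 → q3 → q3 → q3 → q3 → q3 → q3 → q3 → q3 → q3 → q3 → q3 → q3 → q3 → q3 → q3
End state q3 is accepting.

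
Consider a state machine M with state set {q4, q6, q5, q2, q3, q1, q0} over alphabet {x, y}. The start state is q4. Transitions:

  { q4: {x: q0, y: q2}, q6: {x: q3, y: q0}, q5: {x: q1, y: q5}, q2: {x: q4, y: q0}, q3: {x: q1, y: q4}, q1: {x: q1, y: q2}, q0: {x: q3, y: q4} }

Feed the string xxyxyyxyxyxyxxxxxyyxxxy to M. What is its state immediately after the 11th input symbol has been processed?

q4

Trace: q4 -x-> q0 -x-> q3 -y-> q4 -x-> q0 -y-> q4 -y-> q2 -x-> q4 -y-> q2 -x-> q4 -y-> q2 -x-> q4
After 11 symbols: q4.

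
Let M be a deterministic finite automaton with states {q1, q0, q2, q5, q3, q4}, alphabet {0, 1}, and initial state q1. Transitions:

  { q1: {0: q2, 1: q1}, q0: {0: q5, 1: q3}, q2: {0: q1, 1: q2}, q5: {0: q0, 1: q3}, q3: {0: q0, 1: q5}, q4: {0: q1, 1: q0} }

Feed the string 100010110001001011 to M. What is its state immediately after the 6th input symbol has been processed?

q1

q1 → q1 → q2 → q1 → q2 → q2 → q1
After 6 symbols: q1.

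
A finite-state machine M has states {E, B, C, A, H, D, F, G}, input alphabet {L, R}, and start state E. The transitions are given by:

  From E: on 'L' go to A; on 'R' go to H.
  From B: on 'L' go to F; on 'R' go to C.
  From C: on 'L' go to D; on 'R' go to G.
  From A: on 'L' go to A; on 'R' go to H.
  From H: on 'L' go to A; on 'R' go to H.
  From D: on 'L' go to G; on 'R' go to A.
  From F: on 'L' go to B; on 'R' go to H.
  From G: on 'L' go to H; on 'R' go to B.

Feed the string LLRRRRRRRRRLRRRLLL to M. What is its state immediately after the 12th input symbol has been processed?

E → A → A → H → H → H → H → H → H → H → H → H → A
After 12 symbols: A.

A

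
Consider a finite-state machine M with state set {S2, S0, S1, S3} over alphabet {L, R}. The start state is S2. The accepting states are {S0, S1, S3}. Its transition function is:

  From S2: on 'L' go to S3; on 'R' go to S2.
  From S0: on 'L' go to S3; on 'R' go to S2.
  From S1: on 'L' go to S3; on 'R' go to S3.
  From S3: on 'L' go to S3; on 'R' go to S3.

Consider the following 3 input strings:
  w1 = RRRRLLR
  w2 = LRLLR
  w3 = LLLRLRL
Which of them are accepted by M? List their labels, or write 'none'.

w1, w2, w3

w1: Trace: S2 -R-> S2 -R-> S2 -R-> S2 -R-> S2 -L-> S3 -L-> S3 -R-> S3  → end S3, accepted
w2: Trace: S2 -L-> S3 -R-> S3 -L-> S3 -L-> S3 -R-> S3  → end S3, accepted
w3: Trace: S2 -L-> S3 -L-> S3 -L-> S3 -R-> S3 -L-> S3 -R-> S3 -L-> S3  → end S3, accepted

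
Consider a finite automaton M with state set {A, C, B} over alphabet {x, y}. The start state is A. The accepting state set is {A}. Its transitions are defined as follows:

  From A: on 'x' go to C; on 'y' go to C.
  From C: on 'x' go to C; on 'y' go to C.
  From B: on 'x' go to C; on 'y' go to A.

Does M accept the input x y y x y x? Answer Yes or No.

Trace: A -x-> C -y-> C -y-> C -x-> C -y-> C -x-> C
End state C is not accepting.

No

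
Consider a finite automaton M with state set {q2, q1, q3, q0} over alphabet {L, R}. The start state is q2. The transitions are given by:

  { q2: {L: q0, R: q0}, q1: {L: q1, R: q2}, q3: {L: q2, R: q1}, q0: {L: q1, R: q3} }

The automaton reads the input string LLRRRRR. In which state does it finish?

q2 → q0 → q1 → q2 → q0 → q3 → q1 → q2

q2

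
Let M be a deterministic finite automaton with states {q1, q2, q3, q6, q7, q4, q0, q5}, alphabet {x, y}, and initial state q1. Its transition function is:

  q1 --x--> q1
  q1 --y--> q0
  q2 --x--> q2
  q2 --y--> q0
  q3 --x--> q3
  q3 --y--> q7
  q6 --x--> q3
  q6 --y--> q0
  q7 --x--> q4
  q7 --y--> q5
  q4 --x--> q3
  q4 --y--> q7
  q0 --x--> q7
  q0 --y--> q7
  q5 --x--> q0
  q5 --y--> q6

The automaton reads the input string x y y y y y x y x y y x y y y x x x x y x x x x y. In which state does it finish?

q1 → q1 → q0 → q7 → q5 → q6 → q0 → q7 → q5 → q0 → q7 → q5 → q0 → q7 → q5 → q6 → q3 → q3 → q3 → q3 → q7 → q4 → q3 → q3 → q3 → q7

q7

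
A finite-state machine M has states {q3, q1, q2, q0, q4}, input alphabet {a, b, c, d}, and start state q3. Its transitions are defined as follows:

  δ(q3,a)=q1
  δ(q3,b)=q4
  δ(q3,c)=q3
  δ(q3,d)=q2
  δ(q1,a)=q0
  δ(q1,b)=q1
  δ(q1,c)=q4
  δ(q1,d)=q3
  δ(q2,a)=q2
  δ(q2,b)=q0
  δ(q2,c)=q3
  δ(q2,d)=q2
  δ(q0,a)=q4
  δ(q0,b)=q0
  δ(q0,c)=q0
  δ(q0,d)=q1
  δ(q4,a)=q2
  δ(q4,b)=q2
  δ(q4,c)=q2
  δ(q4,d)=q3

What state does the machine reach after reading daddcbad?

q2

start at q3
read 'd': q3 → q2
read 'a': q2 → q2
read 'd': q2 → q2
read 'd': q2 → q2
read 'c': q2 → q3
read 'b': q3 → q4
read 'a': q4 → q2
read 'd': q2 → q2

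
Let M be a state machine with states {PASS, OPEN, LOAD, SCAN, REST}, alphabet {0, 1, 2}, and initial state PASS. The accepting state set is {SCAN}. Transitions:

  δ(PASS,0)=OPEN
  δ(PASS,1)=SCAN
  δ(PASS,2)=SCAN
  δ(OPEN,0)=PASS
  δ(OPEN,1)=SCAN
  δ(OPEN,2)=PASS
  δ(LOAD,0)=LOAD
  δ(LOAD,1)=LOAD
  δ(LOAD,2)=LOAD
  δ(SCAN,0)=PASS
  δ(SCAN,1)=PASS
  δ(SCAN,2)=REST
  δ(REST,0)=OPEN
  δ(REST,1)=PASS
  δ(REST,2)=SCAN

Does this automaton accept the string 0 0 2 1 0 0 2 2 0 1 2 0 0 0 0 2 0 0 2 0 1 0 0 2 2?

start at PASS
read '0': PASS → OPEN
read '0': OPEN → PASS
read '2': PASS → SCAN
read '1': SCAN → PASS
read '0': PASS → OPEN
read '0': OPEN → PASS
read '2': PASS → SCAN
read '2': SCAN → REST
read '0': REST → OPEN
read '1': OPEN → SCAN
read '2': SCAN → REST
read '0': REST → OPEN
read '0': OPEN → PASS
read '0': PASS → OPEN
read '0': OPEN → PASS
read '2': PASS → SCAN
read '0': SCAN → PASS
read '0': PASS → OPEN
read '2': OPEN → PASS
read '0': PASS → OPEN
read '1': OPEN → SCAN
read '0': SCAN → PASS
read '0': PASS → OPEN
read '2': OPEN → PASS
read '2': PASS → SCAN
End state SCAN is accepting.

Yes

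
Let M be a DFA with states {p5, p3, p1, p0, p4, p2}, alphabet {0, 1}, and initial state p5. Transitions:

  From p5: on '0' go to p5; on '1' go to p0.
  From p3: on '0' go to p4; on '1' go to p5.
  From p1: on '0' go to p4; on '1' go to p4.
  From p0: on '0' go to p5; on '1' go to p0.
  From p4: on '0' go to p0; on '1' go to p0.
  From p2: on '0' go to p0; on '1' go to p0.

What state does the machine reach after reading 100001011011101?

p0

Trace: p5 -1-> p0 -0-> p5 -0-> p5 -0-> p5 -0-> p5 -1-> p0 -0-> p5 -1-> p0 -1-> p0 -0-> p5 -1-> p0 -1-> p0 -1-> p0 -0-> p5 -1-> p0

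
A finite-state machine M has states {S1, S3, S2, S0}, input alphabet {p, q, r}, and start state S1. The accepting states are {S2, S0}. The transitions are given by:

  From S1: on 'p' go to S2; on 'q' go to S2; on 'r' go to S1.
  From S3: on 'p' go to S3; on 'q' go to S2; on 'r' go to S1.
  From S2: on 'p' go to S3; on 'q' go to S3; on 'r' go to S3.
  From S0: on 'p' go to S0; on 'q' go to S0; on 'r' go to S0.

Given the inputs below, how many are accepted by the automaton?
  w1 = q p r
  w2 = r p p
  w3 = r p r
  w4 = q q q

w1: Trace: S1 -q-> S2 -p-> S3 -r-> S1  → end S1, rejected
w2: Trace: S1 -r-> S1 -p-> S2 -p-> S3  → end S3, rejected
w3: Trace: S1 -r-> S1 -p-> S2 -r-> S3  → end S3, rejected
w4: Trace: S1 -q-> S2 -q-> S3 -q-> S2  → end S2, accepted

1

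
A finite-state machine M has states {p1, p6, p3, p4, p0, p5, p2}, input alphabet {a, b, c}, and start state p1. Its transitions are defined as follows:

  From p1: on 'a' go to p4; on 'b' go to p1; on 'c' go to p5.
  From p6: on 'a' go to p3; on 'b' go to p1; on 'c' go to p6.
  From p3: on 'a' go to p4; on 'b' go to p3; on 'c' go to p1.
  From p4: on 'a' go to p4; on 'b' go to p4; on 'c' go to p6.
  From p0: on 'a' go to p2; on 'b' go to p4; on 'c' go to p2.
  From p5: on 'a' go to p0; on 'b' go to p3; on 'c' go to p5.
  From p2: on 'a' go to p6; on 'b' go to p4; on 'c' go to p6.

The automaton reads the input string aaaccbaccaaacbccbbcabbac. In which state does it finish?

p1 → p4 → p4 → p4 → p6 → p6 → p1 → p4 → p6 → p6 → p3 → p4 → p4 → p6 → p1 → p5 → p5 → p3 → p3 → p1 → p4 → p4 → p4 → p4 → p6

p6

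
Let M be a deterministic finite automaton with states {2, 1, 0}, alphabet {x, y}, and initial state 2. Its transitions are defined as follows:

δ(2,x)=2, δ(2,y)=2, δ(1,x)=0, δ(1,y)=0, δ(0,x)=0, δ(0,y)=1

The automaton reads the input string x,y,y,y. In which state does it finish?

start at 2
read 'x': 2 → 2
read 'y': 2 → 2
read 'y': 2 → 2
read 'y': 2 → 2

2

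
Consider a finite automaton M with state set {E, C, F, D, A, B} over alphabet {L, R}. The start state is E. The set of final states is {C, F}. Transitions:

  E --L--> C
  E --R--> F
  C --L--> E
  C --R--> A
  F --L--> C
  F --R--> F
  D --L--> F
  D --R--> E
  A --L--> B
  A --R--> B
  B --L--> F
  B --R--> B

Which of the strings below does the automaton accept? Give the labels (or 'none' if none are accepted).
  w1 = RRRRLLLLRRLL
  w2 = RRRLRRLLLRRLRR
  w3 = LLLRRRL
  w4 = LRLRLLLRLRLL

w1:
  start at E
  read 'R': E → F
  read 'R': F → F
  read 'R': F → F
  read 'R': F → F
  read 'L': F → C
  read 'L': C → E
  read 'L': E → C
  read 'L': C → E
  read 'R': E → F
  read 'R': F → F
  read 'L': F → C
  read 'L': C → E
  end E, rejected
w2:
  start at E
  read 'R': E → F
  read 'R': F → F
  read 'R': F → F
  read 'L': F → C
  read 'R': C → A
  read 'R': A → B
  read 'L': B → F
  read 'L': F → C
  read 'L': C → E
  read 'R': E → F
  read 'R': F → F
  read 'L': F → C
  read 'R': C → A
  read 'R': A → B
  end B, rejected
w3:
  start at E
  read 'L': E → C
  read 'L': C → E
  read 'L': E → C
  read 'R': C → A
  read 'R': A → B
  read 'R': B → B
  read 'L': B → F
  end F, accepted
w4:
  start at E
  read 'L': E → C
  read 'R': C → A
  read 'L': A → B
  read 'R': B → B
  read 'L': B → F
  read 'L': F → C
  read 'L': C → E
  read 'R': E → F
  read 'L': F → C
  read 'R': C → A
  read 'L': A → B
  read 'L': B → F
  end F, accepted

w3, w4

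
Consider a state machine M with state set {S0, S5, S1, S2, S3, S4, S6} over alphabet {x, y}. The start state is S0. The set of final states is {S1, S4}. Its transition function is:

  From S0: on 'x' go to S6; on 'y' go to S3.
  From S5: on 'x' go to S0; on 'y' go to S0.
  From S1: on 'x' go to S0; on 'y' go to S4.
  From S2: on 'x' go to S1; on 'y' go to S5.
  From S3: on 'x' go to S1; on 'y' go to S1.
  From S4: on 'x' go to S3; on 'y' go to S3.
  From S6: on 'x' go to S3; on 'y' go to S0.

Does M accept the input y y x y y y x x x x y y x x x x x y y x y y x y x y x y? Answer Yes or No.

S0 → S3 → S1 → S0 → S3 → S1 → S4 → S3 → S1 → S0 → S6 → S0 → S3 → S1 → S0 → S6 → S3 → S1 → S4 → S3 → S1 → S4 → S3 → S1 → S4 → S3 → S1 → S0 → S3
End state S3 is not accepting.

No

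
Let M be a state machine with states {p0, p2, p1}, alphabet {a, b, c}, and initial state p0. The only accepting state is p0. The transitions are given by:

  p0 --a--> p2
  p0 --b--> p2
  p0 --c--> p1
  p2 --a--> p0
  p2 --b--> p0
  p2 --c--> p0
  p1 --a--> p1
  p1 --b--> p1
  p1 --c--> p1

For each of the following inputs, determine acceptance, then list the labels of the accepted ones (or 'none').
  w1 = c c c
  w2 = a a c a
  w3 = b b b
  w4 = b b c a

w1: Trace: p0 -c-> p1 -c-> p1 -c-> p1  → end p1, rejected
w2: Trace: p0 -a-> p2 -a-> p0 -c-> p1 -a-> p1  → end p1, rejected
w3: Trace: p0 -b-> p2 -b-> p0 -b-> p2  → end p2, rejected
w4: Trace: p0 -b-> p2 -b-> p0 -c-> p1 -a-> p1  → end p1, rejected

none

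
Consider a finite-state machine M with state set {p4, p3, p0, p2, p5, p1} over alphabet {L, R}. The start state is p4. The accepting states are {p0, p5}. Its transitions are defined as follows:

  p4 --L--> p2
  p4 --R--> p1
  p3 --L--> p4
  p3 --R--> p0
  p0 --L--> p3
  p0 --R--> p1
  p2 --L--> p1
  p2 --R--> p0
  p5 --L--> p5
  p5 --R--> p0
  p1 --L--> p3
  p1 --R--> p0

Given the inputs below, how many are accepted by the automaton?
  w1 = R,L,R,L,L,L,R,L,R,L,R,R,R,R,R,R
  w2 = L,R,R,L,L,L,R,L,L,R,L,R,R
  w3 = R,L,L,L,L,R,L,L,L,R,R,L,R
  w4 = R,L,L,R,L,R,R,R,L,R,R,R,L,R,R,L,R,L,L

w1: Trace: p4 -R-> p1 -L-> p3 -R-> p0 -L-> p3 -L-> p4 -L-> p2 -R-> p0 -L-> p3 -R-> p0 -L-> p3 -R-> p0 -R-> p1 -R-> p0 -R-> p1 -R-> p0 -R-> p1  → end p1, rejected
w2: Trace: p4 -L-> p2 -R-> p0 -R-> p1 -L-> p3 -L-> p4 -L-> p2 -R-> p0 -L-> p3 -L-> p4 -R-> p1 -L-> p3 -R-> p0 -R-> p1  → end p1, rejected
w3: Trace: p4 -R-> p1 -L-> p3 -L-> p4 -L-> p2 -L-> p1 -R-> p0 -L-> p3 -L-> p4 -L-> p2 -R-> p0 -R-> p1 -L-> p3 -R-> p0  → end p0, accepted
w4: Trace: p4 -R-> p1 -L-> p3 -L-> p4 -R-> p1 -L-> p3 -R-> p0 -R-> p1 -R-> p0 -L-> p3 -R-> p0 -R-> p1 -R-> p0 -L-> p3 -R-> p0 -R-> p1 -L-> p3 -R-> p0 -L-> p3 -L-> p4  → end p4, rejected

1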